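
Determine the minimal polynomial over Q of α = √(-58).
m_α(x) = x^2 + 58

α satisfies α^2 + 58 = 0, so x^2 + 58 annihilates α. Since d = -58 is squarefree and ≠ 1, it is not a perfect square in Q, so x^2 + 58 has no rational root and is therefore irreducible over Q (a degree-2 polynomial over a field is irreducible iff it has no root). Hence m_α(x) = x^2 + 58.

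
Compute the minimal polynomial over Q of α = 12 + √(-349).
m_α(x) = x^2 - 24x + 493

From α - 12 = √(-349), squaring gives (α - 12)^2 = -349, i.e. α^2 - 24α + 144 = -349, so α^2 - 24α + 493 = 0. The discriminant of x^2 - 24x + 493 is (-24)^2 - 4·(493) = 576 - 1972 = -1396, and 4·(-349) is not a perfect square in Q since -349 is squarefree and ≠ 1. Hence x^2 - 24x + 493 is irreducible over Q and is the minimal polynomial of α.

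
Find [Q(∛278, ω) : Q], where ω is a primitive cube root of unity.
[Q(∛278, ω) : Q] = 6

[Q(∛278):Q] = 3 (min poly x^3 - 278, irreducible since 278 is not a perfect cube). [Q(ω):Q] = 2 (min poly x^2 + x + 1). Since Q(∛278) ⊂ R and ω ∉ R, we have ω ∉ Q(∛278), so x^2 + x + 1 remains irreducible over Q(∛278) and [Q(∛278, ω) : Q(∛278)] = 2. By the tower law, [Q(∛278, ω) : Q] = 3 · 2 = 6. (In fact Q(∛278, ω) is the splitting field of x^3 - 278 over Q.)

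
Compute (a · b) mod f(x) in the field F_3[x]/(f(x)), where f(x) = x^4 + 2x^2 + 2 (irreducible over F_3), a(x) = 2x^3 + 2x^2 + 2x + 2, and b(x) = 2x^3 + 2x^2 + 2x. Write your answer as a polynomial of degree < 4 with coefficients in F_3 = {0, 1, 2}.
a · b ≡ 2x^3 + x^2 + 1 (mod f(x))

Multiply in F_3[x]: a(x)·b(x) = (2x^3 + 2x^2 + 2x + 2)·(2x^3 + 2x^2 + 2x) = x^6 + 2x^5 + 2x^2 + x. This has degree ≥ 4, so divide by f(x) over F_3: x^6 + 2x^5 + 2x^2 + x = (x^2 + 2x + 1)·(x^4 + 2x^2 + 2) + (2x^3 + x^2 + 1). Hence a·b ≡ 2x^3 + x^2 + 1 (mod f). (F_3[x]/(f) is a field with 3^4 = 81 elements since f is irreducible of degree 4.)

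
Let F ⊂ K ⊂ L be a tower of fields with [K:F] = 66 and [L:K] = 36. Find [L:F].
[L:F] = 2376

The tower law says that for any tower of field extensions F ⊂ K ⊂ L with finite degrees, [L:F] = [L:K] · [K:F]. Here this gives [L:F] = 36 · 66 = 2376.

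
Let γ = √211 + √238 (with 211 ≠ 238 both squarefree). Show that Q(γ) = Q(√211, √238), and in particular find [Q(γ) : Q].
[Q(γ) : Q] = 4 (equivalently, Q(γ) = Q(√211, √238))

Obviously Q(γ) ⊆ Q(√211, √238), and [Q(√211, √238):Q] = 4 (since 211, 238 are distinct squarefree integers > 1 with 50218 not a perfect square). To show equality we compute the minimal polynomial of γ. From γ = √211 + √238: γ^2 = 211 + 2√(50218) + 238 = 449 + 2√(50218), so γ^2 - 449 = 2√(50218); squaring, (γ^2 - 449)^2 = 4·50218, i.e. γ^4 - 898γ^2 + 201601 - 200872 = 0, i.e. γ^4 - 898γ^2 + 729 = 0. So γ is a root of x^4 - 898x^2 + 729. This polynomial is irreducible over Q: it has no rational root (each ±√211 ± √238 is irrational), and any factorization into two quadratics over Q would force √(50218) ∈ Q (pairing opposite roots) or √211, √238 ∈ Q (other pairings), all impossible. Hence [Q(γ):Q] = 4 = [Q(√211, √238):Q], so Q(γ) = Q(√211, √238).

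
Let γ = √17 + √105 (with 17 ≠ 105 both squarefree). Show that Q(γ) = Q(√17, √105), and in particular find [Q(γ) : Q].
[Q(γ) : Q] = 4 (equivalently, Q(γ) = Q(√17, √105))

Obviously Q(γ) ⊆ Q(√17, √105), and [Q(√17, √105):Q] = 4 (since 17, 105 are distinct squarefree integers > 1 with 1785 not a perfect square). To show equality we compute the minimal polynomial of γ. From γ = √17 + √105: γ^2 = 17 + 2√(1785) + 105 = 122 + 2√(1785), so γ^2 - 122 = 2√(1785); squaring, (γ^2 - 122)^2 = 4·1785, i.e. γ^4 - 244γ^2 + 14884 - 7140 = 0, i.e. γ^4 - 244γ^2 + 7744 = 0. So γ is a root of x^4 - 244x^2 + 7744. This polynomial is irreducible over Q: it has no rational root (each ±√17 ± √105 is irrational), and any factorization into two quadratics over Q would force √(1785) ∈ Q (pairing opposite roots) or √17, √105 ∈ Q (other pairings), all impossible. Hence [Q(γ):Q] = 4 = [Q(√17, √105):Q], so Q(γ) = Q(√17, √105).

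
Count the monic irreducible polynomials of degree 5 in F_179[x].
There are 36753199344 monic irreducible polynomials of degree 5 over F_179

Each element of F_{179^5} that lies in no proper subfield is a root of exactly one monic irreducible of degree 5 over F_179, and each such polynomial has 5 distinct roots in F_{179^5}. By Möbius inversion the count is N_179(5) = (1/5) Σ_{d|5} μ(5/d) · 179^d = (1/5)(μ(5)·179^1 + μ(1)·179^5) = 183765996720/5 = 36753199344.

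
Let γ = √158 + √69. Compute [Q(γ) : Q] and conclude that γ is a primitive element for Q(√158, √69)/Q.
[Q(γ) : Q] = 4 (equivalently, Q(γ) = Q(√158, √69))

Obviously Q(γ) ⊆ Q(√158, √69), and [Q(√158, √69):Q] = 4 (since 158, 69 are distinct squarefree integers > 1 with 10902 not a perfect square). To show equality we compute the minimal polynomial of γ. From γ = √158 + √69: γ^2 = 158 + 2√(10902) + 69 = 227 + 2√(10902), so γ^2 - 227 = 2√(10902); squaring, (γ^2 - 227)^2 = 4·10902, i.e. γ^4 - 454γ^2 + 51529 - 43608 = 0, i.e. γ^4 - 454γ^2 + 7921 = 0. So γ is a root of x^4 - 454x^2 + 7921. This polynomial is irreducible over Q: it has no rational root (each ±√158 ± √69 is irrational), and any factorization into two quadratics over Q would force √(10902) ∈ Q (pairing opposite roots) or √158, √69 ∈ Q (other pairings), all impossible. Hence [Q(γ):Q] = 4 = [Q(√158, √69):Q], so Q(γ) = Q(√158, √69).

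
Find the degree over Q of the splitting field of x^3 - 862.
[K : Q] = 6

The roots of x^3 - 862 are ∛862, ω∛862, ω^2∛862 where ω = e^(2πi/3) is a primitive cube root of unity, so K = Q(∛862, ω). Now [Q(∛862):Q] = 3 (since 862 is not a perfect cube, x^3 - 862 is irreducible) and [Q(ω):Q] = 2. Both 2 and 3 divide [K:Q], and [K:Q] ≤ 3·2 = 6, so [K:Q] = 6. (Equivalently: Q(∛862) ⊂ R but ω ∉ R, so [K : Q(∛862)] = 2.)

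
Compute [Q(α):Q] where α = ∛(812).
[Q(α):Q] = 3

The minimal polynomial of α is x^3 - 812, irreducible over Q since 812 is not a perfect cube (so x^3 - 812 has no rational root). Hence [Q(α):Q] = deg(m_α) = 3.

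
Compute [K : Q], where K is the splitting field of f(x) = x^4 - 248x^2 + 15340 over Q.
[K : Q] = 4

Solving the quadratic in x^2: x^2 = (248 ± √(248^2 - 4·15340))/2 = (248 ± √144)/2 = (248 ± 12)/2, giving x^2 = 130 or x^2 = 118. So f(x) = (x^2 - 130)(x^2 - 118) and the roots of f are ±√130, ±√118. Hence the splitting field is K = Q(√130, √118). Since 130 and 118 are distinct squarefree integers > 1, their product 15340 is not a perfect square, so √118 ∉ Q(√130). By the tower law [K:Q] = [Q(√130,√118):Q(√130)] · [Q(√130):Q] = 2 · 2 = 4.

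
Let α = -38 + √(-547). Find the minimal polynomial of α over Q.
m_α(x) = x^2 + 76x + 1991

From α + 38 = √(-547), squaring gives (α + 38)^2 = -547, i.e. α^2 + 76α + 1444 = -547, so α^2 + 76α + 1991 = 0. The discriminant of x^2 + 76x + 1991 is (76)^2 - 4·(1991) = 5776 - 7964 = -2188, and 4·(-547) is not a perfect square in Q since -547 is squarefree and ≠ 1. Hence x^2 + 76x + 1991 is irreducible over Q and is the minimal polynomial of α.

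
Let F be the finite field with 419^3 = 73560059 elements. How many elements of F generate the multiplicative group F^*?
There are φ(73560058) = 29237760 primitive elements

F_q^* is cyclic of order q - 1 = 73560058. A cyclic group of order m has exactly φ(m) generators. Here m = 73560058 = 2 · 11 · 13 · 19 · 13537, so the number of primitive elements is φ(73560058) = 29237760.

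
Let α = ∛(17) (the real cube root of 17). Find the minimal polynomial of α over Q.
m_α(x) = x^3 - 17

α satisfies α^3 = 17, so x^3 - 17 annihilates α. By the rational root test, a rational root p/q (in lowest terms) of x^3 - 17 would satisfy p^3 = 17 q^3, forcing q = 1 and p^3 = 17; but 17 is not a perfect cube, contradiction. A monic cubic over Q with no rational root is irreducible (any nontrivial factorization would include a linear factor). Hence x^3 - 17 is the minimal polynomial of α, and in particular [Q(α):Q] = 3.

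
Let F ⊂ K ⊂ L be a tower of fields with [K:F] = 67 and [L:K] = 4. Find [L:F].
[L:F] = 268

The tower law says that for any tower of field extensions F ⊂ K ⊂ L with finite degrees, [L:F] = [L:K] · [K:F]. Here this gives [L:F] = 4 · 67 = 268.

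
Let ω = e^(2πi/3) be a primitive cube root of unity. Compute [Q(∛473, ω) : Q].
[Q(∛473, ω) : Q] = 6

[Q(∛473):Q] = 3 (min poly x^3 - 473, irreducible since 473 is not a perfect cube). [Q(ω):Q] = 2 (min poly x^2 + x + 1). Since Q(∛473) ⊂ R and ω ∉ R, we have ω ∉ Q(∛473), so x^2 + x + 1 remains irreducible over Q(∛473) and [Q(∛473, ω) : Q(∛473)] = 2. By the tower law, [Q(∛473, ω) : Q] = 3 · 2 = 6. (In fact Q(∛473, ω) is the splitting field of x^3 - 473 over Q.)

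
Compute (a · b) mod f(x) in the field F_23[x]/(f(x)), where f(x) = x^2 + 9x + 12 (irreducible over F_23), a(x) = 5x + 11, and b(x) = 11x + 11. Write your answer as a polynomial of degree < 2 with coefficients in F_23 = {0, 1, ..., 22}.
a · b ≡ 3x + 13 (mod f(x))

Multiply in F_23[x]: a(x)·b(x) = (5x + 11)·(11x + 11) = 9x^2 + 15x + 6. This has degree ≥ 2, so divide by f(x) over F_23: 9x^2 + 15x + 6 = (9)·(x^2 + 9x + 12) + (3x + 13). Hence a·b ≡ 3x + 13 (mod f). (F_23[x]/(f) is a field with 23^2 = 529 elements since f is irreducible of degree 2.)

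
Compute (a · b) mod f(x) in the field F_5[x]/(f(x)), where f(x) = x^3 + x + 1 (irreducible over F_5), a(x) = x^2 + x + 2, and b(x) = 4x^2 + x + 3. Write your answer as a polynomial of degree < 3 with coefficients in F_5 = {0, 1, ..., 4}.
a · b ≡ 3x^2 + x + 1 (mod f(x))

Multiply in F_5[x]: a(x)·b(x) = (x^2 + x + 2)·(4x^2 + x + 3) = 4x^4 + 2x^2 + 1. This has degree ≥ 3, so divide by f(x) over F_5: 4x^4 + 2x^2 + 1 = (4x)·(x^3 + x + 1) + (3x^2 + x + 1). Hence a·b ≡ 3x^2 + x + 1 (mod f). (F_5[x]/(f) is a field with 5^3 = 125 elements since f is irreducible of degree 3.)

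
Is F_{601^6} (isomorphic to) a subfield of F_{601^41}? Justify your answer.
No: F_{601^6} is not a subfield of F_{601^41}

F_{p^m} embeds in F_{p^n} iff m | n. Here 6 ∤ 41 (since 41 = 6·6 + 5 with remainder 5 ≠ 0), so F_{601^6} is not a subfield of F_{601^41}. Equivalently: if it were, the tower law would give 6 = [F_{601^6}:F_601] dividing [F_{601^41}:F_601] = 41, contradiction.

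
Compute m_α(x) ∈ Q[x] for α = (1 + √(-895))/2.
m_α(x) = x^2 - x + 224

From 2α - 1 = √(-895), squaring gives (2α - 1)^2 = -895, i.e. 4α^2 - 4α + 1 = -895, so α^2 - α + (1 + 895)/4 = 0. Since -895 ≡ 1 (mod 4), (1 + 895)/4 = 224 ∈ Z. The polynomial x^2 - x + 224 has discriminant 1 - 4·(224) = -895, which is not a perfect square in Q (d = -895 is squarefree and ≠ 1), so x^2 - x + 224 is irreducible over Q. It is the minimal polynomial of α.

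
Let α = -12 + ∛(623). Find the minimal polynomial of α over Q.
m_α(x) = x^3 + 36x^2 + 432x + 1105

Set β = α + 12 = ∛(623), so β^3 = 623. Then (α + 12)^3 - 623 = 0, i.e. α is a root of g(x) = (x + 12)^3 - 623 = x^3 + 36x^2 + 432x + 1105. Since g(x) = h(x + 12) where h(x) = x^3 - 623, and h is irreducible over Q (because 623 is not a perfect cube, so h has no rational root, and a monic cubic with no rational root is irreducible), g is also irreducible (irreducibility is preserved under the substitution x → x + 12). Hence m_α(x) = x^3 + 36x^2 + 432x + 1105.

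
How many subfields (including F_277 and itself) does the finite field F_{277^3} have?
F_{277^3} has 2 subfields

The subfields of F_{p^n} are exactly the fields F_{p^d} for d | n (each is the fixed field of the unique index-d subgroup of Gal(F_{p^n}/F_p) ≅ Z/nZ). The divisors of n = 3 are {1, 3}, giving 2 subfields: F_{277^1}, F_{277^3}.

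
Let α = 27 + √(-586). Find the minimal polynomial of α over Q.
m_α(x) = x^2 - 54x + 1315

From α - 27 = √(-586), squaring gives (α - 27)^2 = -586, i.e. α^2 - 54α + 729 = -586, so α^2 - 54α + 1315 = 0. The discriminant of x^2 - 54x + 1315 is (-54)^2 - 4·(1315) = 2916 - 5260 = -2344, and 4·(-586) is not a perfect square in Q since -586 is squarefree and ≠ 1. Hence x^2 - 54x + 1315 is irreducible over Q and is the minimal polynomial of α.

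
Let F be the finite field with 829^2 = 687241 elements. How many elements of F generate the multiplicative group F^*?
There are φ(687240) = 173184 primitive elements

F_q^* is cyclic of order q - 1 = 687240. A cyclic group of order m has exactly φ(m) generators. Here m = 687240 = 2^3 · 3^2 · 5 · 23 · 83, so the number of primitive elements is φ(687240) = 173184.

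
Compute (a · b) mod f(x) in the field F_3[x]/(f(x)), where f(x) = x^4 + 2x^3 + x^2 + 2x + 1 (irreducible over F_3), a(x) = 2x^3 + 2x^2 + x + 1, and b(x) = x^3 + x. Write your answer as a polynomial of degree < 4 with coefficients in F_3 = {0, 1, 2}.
a · b ≡ x^2 + 2x + 1 (mod f(x))

Multiply in F_3[x]: a(x)·b(x) = (2x^3 + 2x^2 + x + 1)·(x^3 + x) = 2x^6 + 2x^5 + x^2 + x. This has degree ≥ 4, so divide by f(x) over F_3: 2x^6 + 2x^5 + x^2 + x = (2x^2 + x + 2)·(x^4 + 2x^3 + x^2 + 2x + 1) + (x^2 + 2x + 1). Hence a·b ≡ x^2 + 2x + 1 (mod f). (F_3[x]/(f) is a field with 3^4 = 81 elements since f is irreducible of degree 4.)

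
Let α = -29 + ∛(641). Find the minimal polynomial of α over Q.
m_α(x) = x^3 + 87x^2 + 2523x + 23748

Set β = α + 29 = ∛(641), so β^3 = 641. Then (α + 29)^3 - 641 = 0, i.e. α is a root of g(x) = (x + 29)^3 - 641 = x^3 + 87x^2 + 2523x + 23748. Since g(x) = h(x + 29) where h(x) = x^3 - 641, and h is irreducible over Q (because 641 is not a perfect cube, so h has no rational root, and a monic cubic with no rational root is irreducible), g is also irreducible (irreducibility is preserved under the substitution x → x + 29). Hence m_α(x) = x^3 + 87x^2 + 2523x + 23748.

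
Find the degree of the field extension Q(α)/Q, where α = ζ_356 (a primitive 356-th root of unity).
[Q(α):Q] = 176

The minimal polynomial of ζ_356 over Q is the 356-th cyclotomic polynomial Φ_356(x), which is irreducible over Q and has degree φ(356) = 176. Hence [Q(α):Q] = φ(356) = 176.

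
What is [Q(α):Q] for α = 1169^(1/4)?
[Q(α):Q] = 4

α is a root of x^4 - 1169. By Eisenstein's criterion at the prime p = 7 (which divides the constant term 1169 but p^2 = 49 does not, since 1169 is squarefree), x^4 - 1169 is irreducible over Q. Hence [Q(α):Q] = 4.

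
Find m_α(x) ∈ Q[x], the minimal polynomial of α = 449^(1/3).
m_α(x) = x^3 - 449

α satisfies α^3 = 449, so x^3 - 449 annihilates α. By the rational root test, a rational root p/q (in lowest terms) of x^3 - 449 would satisfy p^3 = 449 q^3, forcing q = 1 and p^3 = 449; but 449 is not a perfect cube, contradiction. A monic cubic over Q with no rational root is irreducible (any nontrivial factorization would include a linear factor). Hence x^3 - 449 is the minimal polynomial of α, and in particular [Q(α):Q] = 3.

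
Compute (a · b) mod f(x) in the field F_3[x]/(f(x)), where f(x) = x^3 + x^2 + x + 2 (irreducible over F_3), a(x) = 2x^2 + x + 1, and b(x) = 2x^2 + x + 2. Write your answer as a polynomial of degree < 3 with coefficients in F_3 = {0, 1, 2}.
a · b ≡ x + 2 (mod f(x))

Multiply in F_3[x]: a(x)·b(x) = (2x^2 + x + 1)·(2x^2 + x + 2) = x^4 + x^3 + x^2 + 2. This has degree ≥ 3, so divide by f(x) over F_3: x^4 + x^3 + x^2 + 2 = (x)·(x^3 + x^2 + x + 2) + (x + 2). Hence a·b ≡ x + 2 (mod f). (F_3[x]/(f) is a field with 3^3 = 27 elements since f is irreducible of degree 3.)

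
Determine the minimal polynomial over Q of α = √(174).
m_α(x) = x^2 - 174

α satisfies α^2 - 174 = 0, so x^2 - 174 annihilates α. Since d = 174 is squarefree and ≠ 1, it is not a perfect square in Q, so x^2 - 174 has no rational root and is therefore irreducible over Q (a degree-2 polynomial over a field is irreducible iff it has no root). Hence m_α(x) = x^2 - 174.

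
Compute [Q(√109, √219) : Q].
[Q(√109, √219) : Q] = 4

[Q(√109):Q] = 2 (min poly x^2 - 109, irreducible since 109 is squarefree > 1). For the top step, suppose √219 ∈ Q(√109), say √219 = c + d√109 with c, d ∈ Q. Squaring: 219 = c^2 + 109d^2 + 2cd√109. Since √109 ∉ Q this forces 2cd = 0. If d = 0 then √219 = c ∈ Q, contradicting 219 squarefree > 1. If c = 0 then 219 = 109d^2, so 109·219 = (109d)^2 is a perfect square in Q — but 109·219 = 23871 is not a perfect square (since 109 and 219 are distinct squarefree integers). Contradiction. Hence √219 ∉ Q(√109), so x^2 - 219 stays irreducible over Q(√109) and [Q(√109, √219) : Q(√109)] = 2. By the tower law, [Q(√109, √219) : Q] = 2 · 2 = 4.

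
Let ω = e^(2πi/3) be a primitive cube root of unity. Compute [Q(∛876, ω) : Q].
[Q(∛876, ω) : Q] = 6

[Q(∛876):Q] = 3 (min poly x^3 - 876, irreducible since 876 is not a perfect cube). [Q(ω):Q] = 2 (min poly x^2 + x + 1). Since Q(∛876) ⊂ R and ω ∉ R, we have ω ∉ Q(∛876), so x^2 + x + 1 remains irreducible over Q(∛876) and [Q(∛876, ω) : Q(∛876)] = 2. By the tower law, [Q(∛876, ω) : Q] = 3 · 2 = 6. (In fact Q(∛876, ω) is the splitting field of x^3 - 876 over Q.)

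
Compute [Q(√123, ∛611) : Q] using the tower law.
[Q(√123, ∛611) : Q] = 6

Let L = Q(√123, ∛611). Since Q(√123) ⊂ L and [Q(√123):Q] = 2, the tower law gives 2 | [L:Q]. Likewise Q(∛611) ⊂ L with [Q(∛611):Q] = 3 (because 611 is not a perfect cube), so 3 | [L:Q]. As gcd(2,3) = 1, [L:Q] is divisible by 6. Conversely L is generated over Q by √123 and ∛611, so [L:Q] ≤ 2·3 = 6. Therefore [Q(√123, ∛611) : Q] = 6.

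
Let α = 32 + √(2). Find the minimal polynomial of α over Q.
m_α(x) = x^2 - 64x + 1022

From α - 32 = √(2), squaring gives (α - 32)^2 = 2, i.e. α^2 - 64α + 1024 = 2, so α^2 - 64α + 1022 = 0. The discriminant of x^2 - 64x + 1022 is (-64)^2 - 4·(1022) = 4096 - 4088 = 8, and 4·(2) is not a perfect square in Q since 2 is squarefree and ≠ 1. Hence x^2 - 64x + 1022 is irreducible over Q and is the minimal polynomial of α.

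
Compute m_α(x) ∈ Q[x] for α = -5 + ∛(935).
m_α(x) = x^3 + 15x^2 + 75x - 810

Set β = α + 5 = ∛(935), so β^3 = 935. Then (α + 5)^3 - 935 = 0, i.e. α is a root of g(x) = (x + 5)^3 - 935 = x^3 + 15x^2 + 75x - 810. Since g(x) = h(x + 5) where h(x) = x^3 - 935, and h is irreducible over Q (because 935 is not a perfect cube, so h has no rational root, and a monic cubic with no rational root is irreducible), g is also irreducible (irreducibility is preserved under the substitution x → x + 5). Hence m_α(x) = x^3 + 15x^2 + 75x - 810.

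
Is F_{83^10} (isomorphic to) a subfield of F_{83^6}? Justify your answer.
No: F_{83^10} is not a subfield of F_{83^6}

F_{p^m} embeds in F_{p^n} iff m | n. Here 10 ∤ 6 (since 6 = 0·10 + 6 with remainder 6 ≠ 0), so F_{83^10} is not a subfield of F_{83^6}. Equivalently: if it were, the tower law would give 10 = [F_{83^10}:F_83] dividing [F_{83^6}:F_83] = 6, contradiction.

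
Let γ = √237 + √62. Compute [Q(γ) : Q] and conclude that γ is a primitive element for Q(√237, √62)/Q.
[Q(γ) : Q] = 4 (equivalently, Q(γ) = Q(√237, √62))

Obviously Q(γ) ⊆ Q(√237, √62), and [Q(√237, √62):Q] = 4 (since 237, 62 are distinct squarefree integers > 1 with 14694 not a perfect square). To show equality we compute the minimal polynomial of γ. From γ = √237 + √62: γ^2 = 237 + 2√(14694) + 62 = 299 + 2√(14694), so γ^2 - 299 = 2√(14694); squaring, (γ^2 - 299)^2 = 4·14694, i.e. γ^4 - 598γ^2 + 89401 - 58776 = 0, i.e. γ^4 - 598γ^2 + 30625 = 0. So γ is a root of x^4 - 598x^2 + 30625. This polynomial is irreducible over Q: it has no rational root (each ±√237 ± √62 is irrational), and any factorization into two quadratics over Q would force √(14694) ∈ Q (pairing opposite roots) or √237, √62 ∈ Q (other pairings), all impossible. Hence [Q(γ):Q] = 4 = [Q(√237, √62):Q], so Q(γ) = Q(√237, √62).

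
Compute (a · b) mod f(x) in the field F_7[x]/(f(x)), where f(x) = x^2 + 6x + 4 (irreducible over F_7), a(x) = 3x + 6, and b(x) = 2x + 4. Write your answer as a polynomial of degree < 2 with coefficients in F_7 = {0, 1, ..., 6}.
a · b ≡ 2x (mod f(x))

Multiply in F_7[x]: a(x)·b(x) = (3x + 6)·(2x + 4) = 6x^2 + 3x + 3. This has degree ≥ 2, so divide by f(x) over F_7: 6x^2 + 3x + 3 = (6)·(x^2 + 6x + 4) + (2x). Hence a·b ≡ 2x (mod f). (F_7[x]/(f) is a field with 7^2 = 49 elements since f is irreducible of degree 2.)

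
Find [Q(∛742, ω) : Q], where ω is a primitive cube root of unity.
[Q(∛742, ω) : Q] = 6

[Q(∛742):Q] = 3 (min poly x^3 - 742, irreducible since 742 is not a perfect cube). [Q(ω):Q] = 2 (min poly x^2 + x + 1). Since Q(∛742) ⊂ R and ω ∉ R, we have ω ∉ Q(∛742), so x^2 + x + 1 remains irreducible over Q(∛742) and [Q(∛742, ω) : Q(∛742)] = 2. By the tower law, [Q(∛742, ω) : Q] = 3 · 2 = 6. (In fact Q(∛742, ω) is the splitting field of x^3 - 742 over Q.)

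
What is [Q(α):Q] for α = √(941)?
[Q(α):Q] = 2

[Q(α):Q] equals the degree of the minimal polynomial of α. Here α^2 = 941 and x^2 - 941 is irreducible (d = 941 is squarefree, ≠ 1, hence not a square), so deg(m_α) = 2. Thus [Q(α):Q] = 2.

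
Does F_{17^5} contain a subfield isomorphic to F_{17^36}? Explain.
No: F_{17^36} is not a subfield of F_{17^5}

F_{p^m} embeds in F_{p^n} iff m | n. Here 36 ∤ 5 (since 5 = 0·36 + 5 with remainder 5 ≠ 0), so F_{17^36} is not a subfield of F_{17^5}. Equivalently: if it were, the tower law would give 36 = [F_{17^36}:F_17] dividing [F_{17^5}:F_17] = 5, contradiction.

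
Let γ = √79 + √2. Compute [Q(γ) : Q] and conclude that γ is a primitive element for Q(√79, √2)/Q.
[Q(γ) : Q] = 4 (equivalently, Q(γ) = Q(√79, √2))

Obviously Q(γ) ⊆ Q(√79, √2), and [Q(√79, √2):Q] = 4 (since 79, 2 are distinct squarefree integers > 1 with 158 not a perfect square). To show equality we compute the minimal polynomial of γ. From γ = √79 + √2: γ^2 = 79 + 2√(158) + 2 = 81 + 2√(158), so γ^2 - 81 = 2√(158); squaring, (γ^2 - 81)^2 = 4·158, i.e. γ^4 - 162γ^2 + 6561 - 632 = 0, i.e. γ^4 - 162γ^2 + 5929 = 0. So γ is a root of x^4 - 162x^2 + 5929. This polynomial is irreducible over Q: it has no rational root (each ±√79 ± √2 is irrational), and any factorization into two quadratics over Q would force √(158) ∈ Q (pairing opposite roots) or √79, √2 ∈ Q (other pairings), all impossible. Hence [Q(γ):Q] = 4 = [Q(√79, √2):Q], so Q(γ) = Q(√79, √2).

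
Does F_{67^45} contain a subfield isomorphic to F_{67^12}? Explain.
No: F_{67^12} is not a subfield of F_{67^45}

F_{p^m} embeds in F_{p^n} iff m | n. Here 12 ∤ 45 (since 45 = 3·12 + 9 with remainder 9 ≠ 0), so F_{67^12} is not a subfield of F_{67^45}. Equivalently: if it were, the tower law would give 12 = [F_{67^12}:F_67] dividing [F_{67^45}:F_67] = 45, contradiction.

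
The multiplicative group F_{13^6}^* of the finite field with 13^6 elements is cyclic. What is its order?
|F_{13^6}^*| = 4826808

F_{13^6} has 13^6 = 4826809 elements; its multiplicative group consists of all nonzero elements, so |F_{13^6}^*| = 4826809 - 1 = 4826808. (It is cyclic since any finite subgroup of the multiplicative group of a field is cyclic.)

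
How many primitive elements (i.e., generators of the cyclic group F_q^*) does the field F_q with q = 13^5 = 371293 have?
There are φ(371292) = 123760 primitive elements

F_q^* is cyclic of order q - 1 = 371292. A cyclic group of order m has exactly φ(m) generators. Here m = 371292 = 2^2 · 3 · 30941, so the number of primitive elements is φ(371292) = 123760.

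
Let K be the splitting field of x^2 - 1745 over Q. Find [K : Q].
[K : Q] = 2

f(x) = x^2 - 1745 factors as (x - √1745)(x + √1745). The splitting field is K = Q(√1745). Since 1745 is squarefree and > 1, it is not a perfect square, so x^2 - 1745 is irreducible over Q and [Q(√1745) : Q] = 2. Hence [K : Q] = 2.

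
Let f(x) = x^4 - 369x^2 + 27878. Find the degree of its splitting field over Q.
[K : Q] = 4

Solving the quadratic in x^2: x^2 = (369 ± √(369^2 - 4·27878))/2 = (369 ± √24649)/2 = (369 ± 157)/2, giving x^2 = 106 or x^2 = 263. So f(x) = (x^2 - 106)(x^2 - 263) and the roots of f are ±√106, ±√263. Hence the splitting field is K = Q(√106, √263). Since 106 and 263 are distinct squarefree integers > 1, their product 27878 is not a perfect square, so √263 ∉ Q(√106). By the tower law [K:Q] = [Q(√106,√263):Q(√106)] · [Q(√106):Q] = 2 · 2 = 4.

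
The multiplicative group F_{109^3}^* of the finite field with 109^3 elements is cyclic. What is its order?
|F_{109^3}^*| = 1295028

F_{109^3} has 109^3 = 1295029 elements; its multiplicative group consists of all nonzero elements, so |F_{109^3}^*| = 1295029 - 1 = 1295028. (It is cyclic since any finite subgroup of the multiplicative group of a field is cyclic.)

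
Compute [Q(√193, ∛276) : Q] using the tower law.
[Q(√193, ∛276) : Q] = 6

Let L = Q(√193, ∛276). Since Q(√193) ⊂ L and [Q(√193):Q] = 2, the tower law gives 2 | [L:Q]. Likewise Q(∛276) ⊂ L with [Q(∛276):Q] = 3 (because 276 is not a perfect cube), so 3 | [L:Q]. As gcd(2,3) = 1, [L:Q] is divisible by 6. Conversely L is generated over Q by √193 and ∛276, so [L:Q] ≤ 2·3 = 6. Therefore [Q(√193, ∛276) : Q] = 6.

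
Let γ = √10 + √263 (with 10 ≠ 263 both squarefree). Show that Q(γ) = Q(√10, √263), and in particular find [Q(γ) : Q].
[Q(γ) : Q] = 4 (equivalently, Q(γ) = Q(√10, √263))

Obviously Q(γ) ⊆ Q(√10, √263), and [Q(√10, √263):Q] = 4 (since 10, 263 are distinct squarefree integers > 1 with 2630 not a perfect square). To show equality we compute the minimal polynomial of γ. From γ = √10 + √263: γ^2 = 10 + 2√(2630) + 263 = 273 + 2√(2630), so γ^2 - 273 = 2√(2630); squaring, (γ^2 - 273)^2 = 4·2630, i.e. γ^4 - 546γ^2 + 74529 - 10520 = 0, i.e. γ^4 - 546γ^2 + 64009 = 0. So γ is a root of x^4 - 546x^2 + 64009. This polynomial is irreducible over Q: it has no rational root (each ±√10 ± √263 is irrational), and any factorization into two quadratics over Q would force √(2630) ∈ Q (pairing opposite roots) or √10, √263 ∈ Q (other pairings), all impossible. Hence [Q(γ):Q] = 4 = [Q(√10, √263):Q], so Q(γ) = Q(√10, √263).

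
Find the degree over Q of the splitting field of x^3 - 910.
[K : Q] = 6

The roots of x^3 - 910 are ∛910, ω∛910, ω^2∛910 where ω = e^(2πi/3) is a primitive cube root of unity, so K = Q(∛910, ω). Now [Q(∛910):Q] = 3 (since 910 is not a perfect cube, x^3 - 910 is irreducible) and [Q(ω):Q] = 2. Both 2 and 3 divide [K:Q], and [K:Q] ≤ 3·2 = 6, so [K:Q] = 6. (Equivalently: Q(∛910) ⊂ R but ω ∉ R, so [K : Q(∛910)] = 2.)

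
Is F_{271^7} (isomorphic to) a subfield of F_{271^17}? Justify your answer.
No: F_{271^7} is not a subfield of F_{271^17}

F_{p^m} embeds in F_{p^n} iff m | n. Here 7 ∤ 17 (since 17 = 2·7 + 3 with remainder 3 ≠ 0), so F_{271^7} is not a subfield of F_{271^17}. Equivalently: if it were, the tower law would give 7 = [F_{271^7}:F_271] dividing [F_{271^17}:F_271] = 17, contradiction.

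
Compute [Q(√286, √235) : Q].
[Q(√286, √235) : Q] = 4

[Q(√286):Q] = 2 (min poly x^2 - 286, irreducible since 286 is squarefree > 1). For the top step, suppose √235 ∈ Q(√286), say √235 = c + d√286 with c, d ∈ Q. Squaring: 235 = c^2 + 286d^2 + 2cd√286. Since √286 ∉ Q this forces 2cd = 0. If d = 0 then √235 = c ∈ Q, contradicting 235 squarefree > 1. If c = 0 then 235 = 286d^2, so 286·235 = (286d)^2 is a perfect square in Q — but 286·235 = 67210 is not a perfect square (since 286 and 235 are distinct squarefree integers). Contradiction. Hence √235 ∉ Q(√286), so x^2 - 235 stays irreducible over Q(√286) and [Q(√286, √235) : Q(√286)] = 2. By the tower law, [Q(√286, √235) : Q] = 2 · 2 = 4.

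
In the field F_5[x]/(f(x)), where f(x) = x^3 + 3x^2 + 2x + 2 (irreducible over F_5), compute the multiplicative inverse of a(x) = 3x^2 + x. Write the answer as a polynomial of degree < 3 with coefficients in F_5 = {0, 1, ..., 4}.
a(x)^(-1) ≡ 4x + 4 (mod f(x))

Since f is irreducible over F_5, F_5[x]/(f) is a field and a(x) ≠ 0 has an inverse. Apply the extended Euclidean algorithm to f(x) and a(x) in F_5[x]: f(x) = (2x + 2)·a(x) + (2). The last nonzero remainder is the constant 2 = gcd(f, a) in F_5. Back-substituting through the division chain expresses 2 = s(x)·a(x) + t(x)·f(x) with s(x) ≡ 3x + 3 (mod f), so (3x + 3)·a(x) ≡ 2 (mod f). Multiplying by 2^(-1) ≡ 3 in F_5 gives a(x)^(-1) ≡ 3·(3x + 3) ≡ 4x + 4 (mod f). Check: (3x^2 + x)·(4x + 4) = 2x^3 + x^2 + 4x ≡ 1 (mod x^3 + 3x^2 + 2x + 2).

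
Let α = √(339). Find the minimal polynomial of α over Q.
m_α(x) = x^2 - 339

α satisfies α^2 - 339 = 0, so x^2 - 339 annihilates α. Since d = 339 is squarefree and ≠ 1, it is not a perfect square in Q, so x^2 - 339 has no rational root and is therefore irreducible over Q (a degree-2 polynomial over a field is irreducible iff it has no root). Hence m_α(x) = x^2 - 339.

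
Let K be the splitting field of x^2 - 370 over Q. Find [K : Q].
[K : Q] = 2

f(x) = x^2 - 370 factors as (x - √370)(x + √370). The splitting field is K = Q(√370). Since 370 is squarefree and > 1, it is not a perfect square, so x^2 - 370 is irreducible over Q and [Q(√370) : Q] = 2. Hence [K : Q] = 2.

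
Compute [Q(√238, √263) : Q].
[Q(√238, √263) : Q] = 4

[Q(√238):Q] = 2 (min poly x^2 - 238, irreducible since 238 is squarefree > 1). For the top step, suppose √263 ∈ Q(√238), say √263 = c + d√238 with c, d ∈ Q. Squaring: 263 = c^2 + 238d^2 + 2cd√238. Since √238 ∉ Q this forces 2cd = 0. If d = 0 then √263 = c ∈ Q, contradicting 263 squarefree > 1. If c = 0 then 263 = 238d^2, so 238·263 = (238d)^2 is a perfect square in Q — but 238·263 = 62594 is not a perfect square (since 238 and 263 are distinct squarefree integers). Contradiction. Hence √263 ∉ Q(√238), so x^2 - 263 stays irreducible over Q(√238) and [Q(√238, √263) : Q(√238)] = 2. By the tower law, [Q(√238, √263) : Q] = 2 · 2 = 4.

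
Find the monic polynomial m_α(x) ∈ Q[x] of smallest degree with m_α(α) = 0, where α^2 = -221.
m_α(x) = x^2 + 221

α satisfies α^2 + 221 = 0, so x^2 + 221 annihilates α. Since d = -221 is squarefree and ≠ 1, it is not a perfect square in Q, so x^2 + 221 has no rational root and is therefore irreducible over Q (a degree-2 polynomial over a field is irreducible iff it has no root). Hence m_α(x) = x^2 + 221.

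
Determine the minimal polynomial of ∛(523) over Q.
m_α(x) = x^3 - 523

α satisfies α^3 = 523, so x^3 - 523 annihilates α. By the rational root test, a rational root p/q (in lowest terms) of x^3 - 523 would satisfy p^3 = 523 q^3, forcing q = 1 and p^3 = 523; but 523 is not a perfect cube, contradiction. A monic cubic over Q with no rational root is irreducible (any nontrivial factorization would include a linear factor). Hence x^3 - 523 is the minimal polynomial of α, and in particular [Q(α):Q] = 3.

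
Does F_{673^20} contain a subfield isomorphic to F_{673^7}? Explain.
No: F_{673^7} is not a subfield of F_{673^20}

F_{p^m} embeds in F_{p^n} iff m | n. Here 7 ∤ 20 (since 20 = 2·7 + 6 with remainder 6 ≠ 0), so F_{673^7} is not a subfield of F_{673^20}. Equivalently: if it were, the tower law would give 7 = [F_{673^7}:F_673] dividing [F_{673^20}:F_673] = 20, contradiction.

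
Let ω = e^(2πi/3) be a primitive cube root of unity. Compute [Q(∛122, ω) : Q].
[Q(∛122, ω) : Q] = 6

[Q(∛122):Q] = 3 (min poly x^3 - 122, irreducible since 122 is not a perfect cube). [Q(ω):Q] = 2 (min poly x^2 + x + 1). Since Q(∛122) ⊂ R and ω ∉ R, we have ω ∉ Q(∛122), so x^2 + x + 1 remains irreducible over Q(∛122) and [Q(∛122, ω) : Q(∛122)] = 2. By the tower law, [Q(∛122, ω) : Q] = 3 · 2 = 6. (In fact Q(∛122, ω) is the splitting field of x^3 - 122 over Q.)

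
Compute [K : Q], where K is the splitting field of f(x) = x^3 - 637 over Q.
[K : Q] = 6

The roots of x^3 - 637 are ∛637, ω∛637, ω^2∛637 where ω = e^(2πi/3) is a primitive cube root of unity, so K = Q(∛637, ω). Now [Q(∛637):Q] = 3 (since 637 is not a perfect cube, x^3 - 637 is irreducible) and [Q(ω):Q] = 2. Both 2 and 3 divide [K:Q], and [K:Q] ≤ 3·2 = 6, so [K:Q] = 6. (Equivalently: Q(∛637) ⊂ R but ω ∉ R, so [K : Q(∛637)] = 2.)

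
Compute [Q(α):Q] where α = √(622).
[Q(α):Q] = 2

[Q(α):Q] equals the degree of the minimal polynomial of α. Here α^2 = 622 and x^2 - 622 is irreducible (d = 622 is squarefree, ≠ 1, hence not a square), so deg(m_α) = 2. Thus [Q(α):Q] = 2.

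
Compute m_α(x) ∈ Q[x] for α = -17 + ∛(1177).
m_α(x) = x^3 + 51x^2 + 867x + 3736

Set β = α + 17 = ∛(1177), so β^3 = 1177. Then (α + 17)^3 - 1177 = 0, i.e. α is a root of g(x) = (x + 17)^3 - 1177 = x^3 + 51x^2 + 867x + 3736. Since g(x) = h(x + 17) where h(x) = x^3 - 1177, and h is irreducible over Q (because 1177 is not a perfect cube, so h has no rational root, and a monic cubic with no rational root is irreducible), g is also irreducible (irreducibility is preserved under the substitution x → x + 17). Hence m_α(x) = x^3 + 51x^2 + 867x + 3736.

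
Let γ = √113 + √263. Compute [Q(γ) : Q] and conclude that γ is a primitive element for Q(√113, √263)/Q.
[Q(γ) : Q] = 4 (equivalently, Q(γ) = Q(√113, √263))

Obviously Q(γ) ⊆ Q(√113, √263), and [Q(√113, √263):Q] = 4 (since 113, 263 are distinct squarefree integers > 1 with 29719 not a perfect square). To show equality we compute the minimal polynomial of γ. From γ = √113 + √263: γ^2 = 113 + 2√(29719) + 263 = 376 + 2√(29719), so γ^2 - 376 = 2√(29719); squaring, (γ^2 - 376)^2 = 4·29719, i.e. γ^4 - 752γ^2 + 141376 - 118876 = 0, i.e. γ^4 - 752γ^2 + 22500 = 0. So γ is a root of x^4 - 752x^2 + 22500. This polynomial is irreducible over Q: it has no rational root (each ±√113 ± √263 is irrational), and any factorization into two quadratics over Q would force √(29719) ∈ Q (pairing opposite roots) or √113, √263 ∈ Q (other pairings), all impossible. Hence [Q(γ):Q] = 4 = [Q(√113, √263):Q], so Q(γ) = Q(√113, √263).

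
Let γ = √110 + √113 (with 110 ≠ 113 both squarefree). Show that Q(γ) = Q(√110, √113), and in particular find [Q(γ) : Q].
[Q(γ) : Q] = 4 (equivalently, Q(γ) = Q(√110, √113))

Obviously Q(γ) ⊆ Q(√110, √113), and [Q(√110, √113):Q] = 4 (since 110, 113 are distinct squarefree integers > 1 with 12430 not a perfect square). To show equality we compute the minimal polynomial of γ. From γ = √110 + √113: γ^2 = 110 + 2√(12430) + 113 = 223 + 2√(12430), so γ^2 - 223 = 2√(12430); squaring, (γ^2 - 223)^2 = 4·12430, i.e. γ^4 - 446γ^2 + 49729 - 49720 = 0, i.e. γ^4 - 446γ^2 + 9 = 0. So γ is a root of x^4 - 446x^2 + 9. This polynomial is irreducible over Q: it has no rational root (each ±√110 ± √113 is irrational), and any factorization into two quadratics over Q would force √(12430) ∈ Q (pairing opposite roots) or √110, √113 ∈ Q (other pairings), all impossible. Hence [Q(γ):Q] = 4 = [Q(√110, √113):Q], so Q(γ) = Q(√110, √113).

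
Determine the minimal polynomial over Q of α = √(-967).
m_α(x) = x^2 + 967

α satisfies α^2 + 967 = 0, so x^2 + 967 annihilates α. Since d = -967 is squarefree and ≠ 1, it is not a perfect square in Q, so x^2 + 967 has no rational root and is therefore irreducible over Q (a degree-2 polynomial over a field is irreducible iff it has no root). Hence m_α(x) = x^2 + 967.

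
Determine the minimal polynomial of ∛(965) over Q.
m_α(x) = x^3 - 965

α satisfies α^3 = 965, so x^3 - 965 annihilates α. By the rational root test, a rational root p/q (in lowest terms) of x^3 - 965 would satisfy p^3 = 965 q^3, forcing q = 1 and p^3 = 965; but 965 is not a perfect cube, contradiction. A monic cubic over Q with no rational root is irreducible (any nontrivial factorization would include a linear factor). Hence x^3 - 965 is the minimal polynomial of α, and in particular [Q(α):Q] = 3.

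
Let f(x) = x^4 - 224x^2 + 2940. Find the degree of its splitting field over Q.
[K : Q] = 4

Solving the quadratic in x^2: x^2 = (224 ± √(224^2 - 4·2940))/2 = (224 ± √38416)/2 = (224 ± 196)/2, giving x^2 = 210 or x^2 = 14. So f(x) = (x^2 - 210)(x^2 - 14) and the roots of f are ±√210, ±√14. Hence the splitting field is K = Q(√210, √14). Since 210 and 14 are distinct squarefree integers > 1, their product 2940 is not a perfect square, so √14 ∉ Q(√210). By the tower law [K:Q] = [Q(√210,√14):Q(√210)] · [Q(√210):Q] = 2 · 2 = 4.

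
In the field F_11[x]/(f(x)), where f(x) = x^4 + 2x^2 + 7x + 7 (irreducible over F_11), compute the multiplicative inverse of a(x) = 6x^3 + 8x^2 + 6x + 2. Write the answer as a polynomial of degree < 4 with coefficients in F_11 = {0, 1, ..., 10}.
a(x)^(-1) ≡ 5x^3 + 9x^2 + 5x + 5 (mod f(x))

Since f is irreducible over F_11, F_11[x]/(f) is a field and a(x) ≠ 0 has an inverse. Apply the extended Euclidean algorithm to f(x) and a(x) in F_11[x]: f(x) = (2x + 1)·a(x) + (4x^2 + 8x + 5);  a(x) = (7x + 10)·(4x^2 + 8x + 5) + (x + 7);  (4x^2 + 8x + 5) = (4x + 2)·(x + 7) + (2). The last nonzero remainder is the constant 2 = gcd(f, a) in F_11. Back-substituting through the division chain expresses 2 = s(x)·a(x) + t(x)·f(x) with s(x) ≡ 10x^3 + 7x^2 + 10x + 10 (mod f), so (10x^3 + 7x^2 + 10x + 10)·a(x) ≡ 2 (mod f). Multiplying by 2^(-1) ≡ 6 in F_11 gives a(x)^(-1) ≡ 6·(10x^3 + 7x^2 + 10x + 10) ≡ 5x^3 + 9x^2 + 5x + 5 (mod f). Check: (6x^3 + 8x^2 + 6x + 2)·(5x^3 + 9x^2 + 5x + 5) = 8x^6 + 6x^5 + 2x^3 + 7x + 10 ≡ 1 (mod x^4 + 2x^2 + 7x + 7).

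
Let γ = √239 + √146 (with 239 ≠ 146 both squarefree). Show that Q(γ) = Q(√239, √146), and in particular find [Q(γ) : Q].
[Q(γ) : Q] = 4 (equivalently, Q(γ) = Q(√239, √146))

Obviously Q(γ) ⊆ Q(√239, √146), and [Q(√239, √146):Q] = 4 (since 239, 146 are distinct squarefree integers > 1 with 34894 not a perfect square). To show equality we compute the minimal polynomial of γ. From γ = √239 + √146: γ^2 = 239 + 2√(34894) + 146 = 385 + 2√(34894), so γ^2 - 385 = 2√(34894); squaring, (γ^2 - 385)^2 = 4·34894, i.e. γ^4 - 770γ^2 + 148225 - 139576 = 0, i.e. γ^4 - 770γ^2 + 8649 = 0. So γ is a root of x^4 - 770x^2 + 8649. This polynomial is irreducible over Q: it has no rational root (each ±√239 ± √146 is irrational), and any factorization into two quadratics over Q would force √(34894) ∈ Q (pairing opposite roots) or √239, √146 ∈ Q (other pairings), all impossible. Hence [Q(γ):Q] = 4 = [Q(√239, √146):Q], so Q(γ) = Q(√239, √146).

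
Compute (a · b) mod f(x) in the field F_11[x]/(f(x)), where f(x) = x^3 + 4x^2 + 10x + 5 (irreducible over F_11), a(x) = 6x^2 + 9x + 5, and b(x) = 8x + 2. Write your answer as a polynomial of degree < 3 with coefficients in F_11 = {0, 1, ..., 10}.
a · b ≡ 2x^2 + 7x + 1 (mod f(x))

Multiply in F_11[x]: a(x)·b(x) = (6x^2 + 9x + 5)·(8x + 2) = 4x^3 + 7x^2 + 3x + 10. This has degree ≥ 3, so divide by f(x) over F_11: 4x^3 + 7x^2 + 3x + 10 = (4)·(x^3 + 4x^2 + 10x + 5) + (2x^2 + 7x + 1). Hence a·b ≡ 2x^2 + 7x + 1 (mod f). (F_11[x]/(f) is a field with 11^3 = 1331 elements since f is irreducible of degree 3.)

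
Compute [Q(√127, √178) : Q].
[Q(√127, √178) : Q] = 4

[Q(√127):Q] = 2 (min poly x^2 - 127, irreducible since 127 is squarefree > 1). For the top step, suppose √178 ∈ Q(√127), say √178 = c + d√127 with c, d ∈ Q. Squaring: 178 = c^2 + 127d^2 + 2cd√127. Since √127 ∉ Q this forces 2cd = 0. If d = 0 then √178 = c ∈ Q, contradicting 178 squarefree > 1. If c = 0 then 178 = 127d^2, so 127·178 = (127d)^2 is a perfect square in Q — but 127·178 = 22606 is not a perfect square (since 127 and 178 are distinct squarefree integers). Contradiction. Hence √178 ∉ Q(√127), so x^2 - 178 stays irreducible over Q(√127) and [Q(√127, √178) : Q(√127)] = 2. By the tower law, [Q(√127, √178) : Q] = 2 · 2 = 4.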